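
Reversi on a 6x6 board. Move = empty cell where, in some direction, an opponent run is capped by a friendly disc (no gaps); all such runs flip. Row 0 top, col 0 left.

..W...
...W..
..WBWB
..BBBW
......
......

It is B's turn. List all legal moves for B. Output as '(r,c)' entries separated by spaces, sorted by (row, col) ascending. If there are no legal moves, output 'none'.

(0,1): no bracket -> illegal
(0,3): flips 1 -> legal
(0,4): no bracket -> illegal
(1,1): flips 1 -> legal
(1,2): flips 1 -> legal
(1,4): flips 1 -> legal
(1,5): flips 1 -> legal
(2,1): flips 1 -> legal
(3,1): no bracket -> illegal
(4,4): no bracket -> illegal
(4,5): flips 1 -> legal

Answer: (0,3) (1,1) (1,2) (1,4) (1,5) (2,1) (4,5)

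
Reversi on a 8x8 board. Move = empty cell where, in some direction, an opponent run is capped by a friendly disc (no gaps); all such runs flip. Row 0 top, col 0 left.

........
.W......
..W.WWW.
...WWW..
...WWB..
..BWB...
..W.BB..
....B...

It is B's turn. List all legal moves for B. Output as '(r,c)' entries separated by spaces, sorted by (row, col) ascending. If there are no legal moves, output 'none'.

Answer: (1,4) (1,5) (1,6) (2,3) (3,2) (4,2) (7,2)

Derivation:
(0,0): no bracket -> illegal
(0,1): no bracket -> illegal
(0,2): no bracket -> illegal
(1,0): no bracket -> illegal
(1,2): no bracket -> illegal
(1,3): no bracket -> illegal
(1,4): flips 3 -> legal
(1,5): flips 2 -> legal
(1,6): flips 3 -> legal
(1,7): no bracket -> illegal
(2,0): no bracket -> illegal
(2,1): no bracket -> illegal
(2,3): flips 1 -> legal
(2,7): no bracket -> illegal
(3,1): no bracket -> illegal
(3,2): flips 1 -> legal
(3,6): no bracket -> illegal
(3,7): no bracket -> illegal
(4,2): flips 3 -> legal
(4,6): no bracket -> illegal
(5,1): no bracket -> illegal
(5,5): no bracket -> illegal
(6,1): no bracket -> illegal
(6,3): no bracket -> illegal
(7,1): no bracket -> illegal
(7,2): flips 1 -> legal
(7,3): no bracket -> illegal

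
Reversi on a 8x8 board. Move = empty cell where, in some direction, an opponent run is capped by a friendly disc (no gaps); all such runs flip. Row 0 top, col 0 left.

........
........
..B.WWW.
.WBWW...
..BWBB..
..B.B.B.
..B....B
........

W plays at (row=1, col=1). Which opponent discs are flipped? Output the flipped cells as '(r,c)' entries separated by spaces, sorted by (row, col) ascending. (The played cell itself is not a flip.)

Dir NW: first cell '.' (not opp) -> no flip
Dir N: first cell '.' (not opp) -> no flip
Dir NE: first cell '.' (not opp) -> no flip
Dir W: first cell '.' (not opp) -> no flip
Dir E: first cell '.' (not opp) -> no flip
Dir SW: first cell '.' (not opp) -> no flip
Dir S: first cell '.' (not opp) -> no flip
Dir SE: opp run (2,2) capped by W -> flip

Answer: (2,2)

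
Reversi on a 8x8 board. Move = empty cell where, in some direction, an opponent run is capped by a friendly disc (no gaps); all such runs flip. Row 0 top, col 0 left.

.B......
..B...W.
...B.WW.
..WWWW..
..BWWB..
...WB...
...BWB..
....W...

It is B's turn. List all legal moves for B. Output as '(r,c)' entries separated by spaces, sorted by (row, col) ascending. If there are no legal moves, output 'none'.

(0,5): no bracket -> illegal
(0,6): no bracket -> illegal
(0,7): no bracket -> illegal
(1,4): no bracket -> illegal
(1,5): flips 2 -> legal
(1,7): no bracket -> illegal
(2,1): flips 2 -> legal
(2,2): flips 1 -> legal
(2,4): flips 3 -> legal
(2,7): no bracket -> illegal
(3,1): no bracket -> illegal
(3,6): no bracket -> illegal
(3,7): no bracket -> illegal
(4,1): flips 1 -> legal
(4,6): no bracket -> illegal
(5,2): flips 1 -> legal
(5,5): no bracket -> illegal
(6,2): no bracket -> illegal
(7,3): no bracket -> illegal
(7,5): flips 2 -> legal

Answer: (1,5) (2,1) (2,2) (2,4) (4,1) (5,2) (7,5)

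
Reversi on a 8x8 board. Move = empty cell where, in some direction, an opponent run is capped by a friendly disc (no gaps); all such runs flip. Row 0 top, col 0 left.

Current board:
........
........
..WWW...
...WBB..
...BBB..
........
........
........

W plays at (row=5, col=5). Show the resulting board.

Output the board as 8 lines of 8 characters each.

Place W at (5,5); scan 8 dirs for brackets.
Dir NW: opp run (4,4) capped by W -> flip
Dir N: opp run (4,5) (3,5), next='.' -> no flip
Dir NE: first cell '.' (not opp) -> no flip
Dir W: first cell '.' (not opp) -> no flip
Dir E: first cell '.' (not opp) -> no flip
Dir SW: first cell '.' (not opp) -> no flip
Dir S: first cell '.' (not opp) -> no flip
Dir SE: first cell '.' (not opp) -> no flip
All flips: (4,4)

Answer: ........
........
..WWW...
...WBB..
...BWB..
.....W..
........
........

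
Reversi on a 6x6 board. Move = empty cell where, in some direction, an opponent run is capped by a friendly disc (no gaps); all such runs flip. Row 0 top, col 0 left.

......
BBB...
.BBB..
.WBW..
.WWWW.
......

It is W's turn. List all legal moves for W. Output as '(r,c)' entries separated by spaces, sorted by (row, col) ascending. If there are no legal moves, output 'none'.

(0,0): flips 2 -> legal
(0,1): flips 2 -> legal
(0,2): flips 3 -> legal
(0,3): no bracket -> illegal
(1,3): flips 2 -> legal
(1,4): flips 2 -> legal
(2,0): no bracket -> illegal
(2,4): no bracket -> illegal
(3,0): no bracket -> illegal
(3,4): no bracket -> illegal

Answer: (0,0) (0,1) (0,2) (1,3) (1,4)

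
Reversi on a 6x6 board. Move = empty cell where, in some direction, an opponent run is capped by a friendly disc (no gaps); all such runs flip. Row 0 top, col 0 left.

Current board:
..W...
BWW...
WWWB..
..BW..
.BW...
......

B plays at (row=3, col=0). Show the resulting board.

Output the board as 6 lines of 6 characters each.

Answer: ..W...
BWW...
BWWB..
B.BW..
.BW...
......

Derivation:
Place B at (3,0); scan 8 dirs for brackets.
Dir NW: edge -> no flip
Dir N: opp run (2,0) capped by B -> flip
Dir NE: opp run (2,1) (1,2), next='.' -> no flip
Dir W: edge -> no flip
Dir E: first cell '.' (not opp) -> no flip
Dir SW: edge -> no flip
Dir S: first cell '.' (not opp) -> no flip
Dir SE: first cell 'B' (not opp) -> no flip
All flips: (2,0)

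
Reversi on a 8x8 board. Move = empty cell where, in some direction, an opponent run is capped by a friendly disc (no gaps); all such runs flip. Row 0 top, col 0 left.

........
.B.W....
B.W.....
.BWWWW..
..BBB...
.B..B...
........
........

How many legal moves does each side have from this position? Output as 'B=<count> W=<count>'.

Answer: B=8 W=9

Derivation:
-- B to move --
(0,2): no bracket -> illegal
(0,3): no bracket -> illegal
(0,4): flips 2 -> legal
(1,2): flips 2 -> legal
(1,4): no bracket -> illegal
(2,1): flips 1 -> legal
(2,3): flips 1 -> legal
(2,4): flips 2 -> legal
(2,5): flips 1 -> legal
(2,6): flips 1 -> legal
(3,6): flips 4 -> legal
(4,1): no bracket -> illegal
(4,5): no bracket -> illegal
(4,6): no bracket -> illegal
B mobility = 8
-- W to move --
(0,0): flips 1 -> legal
(0,1): no bracket -> illegal
(0,2): no bracket -> illegal
(1,0): no bracket -> illegal
(1,2): no bracket -> illegal
(2,1): no bracket -> illegal
(3,0): flips 1 -> legal
(4,0): flips 1 -> legal
(4,1): no bracket -> illegal
(4,5): no bracket -> illegal
(5,0): no bracket -> illegal
(5,2): flips 2 -> legal
(5,3): flips 2 -> legal
(5,5): flips 1 -> legal
(6,0): flips 2 -> legal
(6,1): no bracket -> illegal
(6,2): no bracket -> illegal
(6,3): no bracket -> illegal
(6,4): flips 2 -> legal
(6,5): flips 2 -> legal
W mobility = 9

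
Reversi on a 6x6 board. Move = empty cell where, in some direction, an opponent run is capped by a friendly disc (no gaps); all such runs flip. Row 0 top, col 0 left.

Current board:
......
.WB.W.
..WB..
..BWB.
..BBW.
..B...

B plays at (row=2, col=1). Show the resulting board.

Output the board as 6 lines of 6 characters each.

Place B at (2,1); scan 8 dirs for brackets.
Dir NW: first cell '.' (not opp) -> no flip
Dir N: opp run (1,1), next='.' -> no flip
Dir NE: first cell 'B' (not opp) -> no flip
Dir W: first cell '.' (not opp) -> no flip
Dir E: opp run (2,2) capped by B -> flip
Dir SW: first cell '.' (not opp) -> no flip
Dir S: first cell '.' (not opp) -> no flip
Dir SE: first cell 'B' (not opp) -> no flip
All flips: (2,2)

Answer: ......
.WB.W.
.BBB..
..BWB.
..BBW.
..B...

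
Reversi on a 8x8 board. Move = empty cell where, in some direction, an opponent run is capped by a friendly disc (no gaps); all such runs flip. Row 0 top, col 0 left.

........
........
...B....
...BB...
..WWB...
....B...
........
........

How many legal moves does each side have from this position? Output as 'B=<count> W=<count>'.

Answer: B=5 W=5

Derivation:
-- B to move --
(3,1): no bracket -> illegal
(3,2): flips 1 -> legal
(4,1): flips 2 -> legal
(5,1): flips 1 -> legal
(5,2): flips 1 -> legal
(5,3): flips 1 -> legal
B mobility = 5
-- W to move --
(1,2): no bracket -> illegal
(1,3): flips 2 -> legal
(1,4): no bracket -> illegal
(2,2): no bracket -> illegal
(2,4): flips 1 -> legal
(2,5): flips 1 -> legal
(3,2): no bracket -> illegal
(3,5): no bracket -> illegal
(4,5): flips 1 -> legal
(5,3): no bracket -> illegal
(5,5): no bracket -> illegal
(6,3): no bracket -> illegal
(6,4): no bracket -> illegal
(6,5): flips 1 -> legal
W mobility = 5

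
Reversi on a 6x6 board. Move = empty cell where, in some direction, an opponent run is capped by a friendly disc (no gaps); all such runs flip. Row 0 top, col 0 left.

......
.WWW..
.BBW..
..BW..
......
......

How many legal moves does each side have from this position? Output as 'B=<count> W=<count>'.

Answer: B=9 W=5

Derivation:
-- B to move --
(0,0): flips 1 -> legal
(0,1): flips 1 -> legal
(0,2): flips 1 -> legal
(0,3): flips 1 -> legal
(0,4): flips 1 -> legal
(1,0): no bracket -> illegal
(1,4): flips 1 -> legal
(2,0): no bracket -> illegal
(2,4): flips 1 -> legal
(3,4): flips 1 -> legal
(4,2): no bracket -> illegal
(4,3): no bracket -> illegal
(4,4): flips 1 -> legal
B mobility = 9
-- W to move --
(1,0): no bracket -> illegal
(2,0): flips 2 -> legal
(3,0): flips 1 -> legal
(3,1): flips 3 -> legal
(4,1): flips 1 -> legal
(4,2): flips 2 -> legal
(4,3): no bracket -> illegal
W mobility = 5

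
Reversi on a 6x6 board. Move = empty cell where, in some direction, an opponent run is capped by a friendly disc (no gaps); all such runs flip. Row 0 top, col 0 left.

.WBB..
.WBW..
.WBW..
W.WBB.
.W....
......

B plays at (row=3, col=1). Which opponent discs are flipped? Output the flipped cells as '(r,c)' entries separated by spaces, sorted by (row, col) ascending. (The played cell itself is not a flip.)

Dir NW: first cell '.' (not opp) -> no flip
Dir N: opp run (2,1) (1,1) (0,1), next=edge -> no flip
Dir NE: first cell 'B' (not opp) -> no flip
Dir W: opp run (3,0), next=edge -> no flip
Dir E: opp run (3,2) capped by B -> flip
Dir SW: first cell '.' (not opp) -> no flip
Dir S: opp run (4,1), next='.' -> no flip
Dir SE: first cell '.' (not opp) -> no flip

Answer: (3,2)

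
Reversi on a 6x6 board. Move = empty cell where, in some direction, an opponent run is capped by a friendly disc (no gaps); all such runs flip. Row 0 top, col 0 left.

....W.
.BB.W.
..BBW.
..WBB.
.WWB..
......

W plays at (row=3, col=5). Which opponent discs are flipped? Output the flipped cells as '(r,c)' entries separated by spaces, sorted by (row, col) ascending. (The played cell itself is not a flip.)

Dir NW: first cell 'W' (not opp) -> no flip
Dir N: first cell '.' (not opp) -> no flip
Dir NE: edge -> no flip
Dir W: opp run (3,4) (3,3) capped by W -> flip
Dir E: edge -> no flip
Dir SW: first cell '.' (not opp) -> no flip
Dir S: first cell '.' (not opp) -> no flip
Dir SE: edge -> no flip

Answer: (3,3) (3,4)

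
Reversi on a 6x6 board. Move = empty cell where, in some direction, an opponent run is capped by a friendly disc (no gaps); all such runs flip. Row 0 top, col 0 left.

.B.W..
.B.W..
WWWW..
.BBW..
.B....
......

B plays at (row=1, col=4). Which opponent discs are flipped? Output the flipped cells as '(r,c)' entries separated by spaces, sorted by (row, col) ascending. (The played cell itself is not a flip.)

Answer: (2,3)

Derivation:
Dir NW: opp run (0,3), next=edge -> no flip
Dir N: first cell '.' (not opp) -> no flip
Dir NE: first cell '.' (not opp) -> no flip
Dir W: opp run (1,3), next='.' -> no flip
Dir E: first cell '.' (not opp) -> no flip
Dir SW: opp run (2,3) capped by B -> flip
Dir S: first cell '.' (not opp) -> no flip
Dir SE: first cell '.' (not opp) -> no flip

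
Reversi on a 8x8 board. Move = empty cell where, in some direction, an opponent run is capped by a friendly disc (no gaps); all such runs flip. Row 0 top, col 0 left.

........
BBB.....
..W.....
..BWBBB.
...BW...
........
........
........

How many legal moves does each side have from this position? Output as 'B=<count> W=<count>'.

-- B to move --
(1,3): no bracket -> illegal
(2,1): no bracket -> illegal
(2,3): flips 1 -> legal
(2,4): no bracket -> illegal
(3,1): no bracket -> illegal
(4,2): no bracket -> illegal
(4,5): flips 1 -> legal
(5,3): flips 1 -> legal
(5,4): flips 1 -> legal
(5,5): flips 3 -> legal
B mobility = 5
-- W to move --
(0,0): flips 1 -> legal
(0,1): no bracket -> illegal
(0,2): flips 1 -> legal
(0,3): no bracket -> illegal
(1,3): no bracket -> illegal
(2,0): no bracket -> illegal
(2,1): no bracket -> illegal
(2,3): no bracket -> illegal
(2,4): flips 1 -> legal
(2,5): no bracket -> illegal
(2,6): flips 1 -> legal
(2,7): no bracket -> illegal
(3,1): flips 1 -> legal
(3,7): flips 3 -> legal
(4,1): no bracket -> illegal
(4,2): flips 2 -> legal
(4,5): no bracket -> illegal
(4,6): no bracket -> illegal
(4,7): no bracket -> illegal
(5,2): no bracket -> illegal
(5,3): flips 1 -> legal
(5,4): no bracket -> illegal
W mobility = 8

Answer: B=5 W=8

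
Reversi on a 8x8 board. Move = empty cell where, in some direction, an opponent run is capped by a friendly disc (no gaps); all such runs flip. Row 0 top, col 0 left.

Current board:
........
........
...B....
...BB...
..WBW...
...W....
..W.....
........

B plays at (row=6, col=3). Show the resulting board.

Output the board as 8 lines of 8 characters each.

Place B at (6,3); scan 8 dirs for brackets.
Dir NW: first cell '.' (not opp) -> no flip
Dir N: opp run (5,3) capped by B -> flip
Dir NE: first cell '.' (not opp) -> no flip
Dir W: opp run (6,2), next='.' -> no flip
Dir E: first cell '.' (not opp) -> no flip
Dir SW: first cell '.' (not opp) -> no flip
Dir S: first cell '.' (not opp) -> no flip
Dir SE: first cell '.' (not opp) -> no flip
All flips: (5,3)

Answer: ........
........
...B....
...BB...
..WBW...
...B....
..WB....
........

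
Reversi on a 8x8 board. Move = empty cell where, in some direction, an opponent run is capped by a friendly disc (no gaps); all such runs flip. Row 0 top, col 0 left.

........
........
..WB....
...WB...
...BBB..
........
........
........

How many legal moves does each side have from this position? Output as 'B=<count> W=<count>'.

Answer: B=3 W=5

Derivation:
-- B to move --
(1,1): flips 2 -> legal
(1,2): no bracket -> illegal
(1,3): no bracket -> illegal
(2,1): flips 1 -> legal
(2,4): no bracket -> illegal
(3,1): no bracket -> illegal
(3,2): flips 1 -> legal
(4,2): no bracket -> illegal
B mobility = 3
-- W to move --
(1,2): no bracket -> illegal
(1,3): flips 1 -> legal
(1,4): no bracket -> illegal
(2,4): flips 1 -> legal
(2,5): no bracket -> illegal
(3,2): no bracket -> illegal
(3,5): flips 1 -> legal
(3,6): no bracket -> illegal
(4,2): no bracket -> illegal
(4,6): no bracket -> illegal
(5,2): no bracket -> illegal
(5,3): flips 1 -> legal
(5,4): no bracket -> illegal
(5,5): flips 1 -> legal
(5,6): no bracket -> illegal
W mobility = 5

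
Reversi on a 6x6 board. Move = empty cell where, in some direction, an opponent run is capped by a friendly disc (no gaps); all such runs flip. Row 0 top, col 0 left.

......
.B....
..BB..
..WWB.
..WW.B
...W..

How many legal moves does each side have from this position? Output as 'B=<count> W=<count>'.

-- B to move --
(2,1): no bracket -> illegal
(2,4): no bracket -> illegal
(3,1): flips 2 -> legal
(4,1): flips 1 -> legal
(4,4): flips 1 -> legal
(5,1): no bracket -> illegal
(5,2): flips 3 -> legal
(5,4): no bracket -> illegal
B mobility = 4
-- W to move --
(0,0): flips 2 -> legal
(0,1): no bracket -> illegal
(0,2): no bracket -> illegal
(1,0): no bracket -> illegal
(1,2): flips 1 -> legal
(1,3): flips 1 -> legal
(1,4): flips 1 -> legal
(2,0): no bracket -> illegal
(2,1): no bracket -> illegal
(2,4): no bracket -> illegal
(2,5): flips 1 -> legal
(3,1): no bracket -> illegal
(3,5): flips 1 -> legal
(4,4): no bracket -> illegal
(5,4): no bracket -> illegal
(5,5): no bracket -> illegal
W mobility = 6

Answer: B=4 W=6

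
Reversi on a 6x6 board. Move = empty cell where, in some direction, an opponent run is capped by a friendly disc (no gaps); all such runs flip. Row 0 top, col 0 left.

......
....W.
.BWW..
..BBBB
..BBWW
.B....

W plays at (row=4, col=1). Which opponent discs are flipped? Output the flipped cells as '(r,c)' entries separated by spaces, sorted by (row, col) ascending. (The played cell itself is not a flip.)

Dir NW: first cell '.' (not opp) -> no flip
Dir N: first cell '.' (not opp) -> no flip
Dir NE: opp run (3,2) capped by W -> flip
Dir W: first cell '.' (not opp) -> no flip
Dir E: opp run (4,2) (4,3) capped by W -> flip
Dir SW: first cell '.' (not opp) -> no flip
Dir S: opp run (5,1), next=edge -> no flip
Dir SE: first cell '.' (not opp) -> no flip

Answer: (3,2) (4,2) (4,3)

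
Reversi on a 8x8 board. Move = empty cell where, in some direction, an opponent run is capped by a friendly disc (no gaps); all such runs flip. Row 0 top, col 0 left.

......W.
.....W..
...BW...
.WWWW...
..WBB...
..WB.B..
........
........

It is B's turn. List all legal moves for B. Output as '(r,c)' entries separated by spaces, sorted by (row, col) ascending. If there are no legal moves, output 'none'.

(0,4): no bracket -> illegal
(0,5): no bracket -> illegal
(0,7): no bracket -> illegal
(1,3): no bracket -> illegal
(1,4): flips 2 -> legal
(1,6): no bracket -> illegal
(1,7): no bracket -> illegal
(2,0): flips 2 -> legal
(2,1): flips 1 -> legal
(2,2): flips 1 -> legal
(2,5): flips 2 -> legal
(2,6): no bracket -> illegal
(3,0): no bracket -> illegal
(3,5): no bracket -> illegal
(4,0): no bracket -> illegal
(4,1): flips 2 -> legal
(4,5): flips 1 -> legal
(5,1): flips 1 -> legal
(6,1): flips 1 -> legal
(6,2): no bracket -> illegal
(6,3): no bracket -> illegal

Answer: (1,4) (2,0) (2,1) (2,2) (2,5) (4,1) (4,5) (5,1) (6,1)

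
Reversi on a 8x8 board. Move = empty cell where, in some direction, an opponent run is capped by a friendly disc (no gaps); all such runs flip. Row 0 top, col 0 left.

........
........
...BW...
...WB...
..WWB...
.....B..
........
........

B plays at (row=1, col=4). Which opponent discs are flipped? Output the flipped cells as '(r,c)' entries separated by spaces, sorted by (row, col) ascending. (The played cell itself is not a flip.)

Dir NW: first cell '.' (not opp) -> no flip
Dir N: first cell '.' (not opp) -> no flip
Dir NE: first cell '.' (not opp) -> no flip
Dir W: first cell '.' (not opp) -> no flip
Dir E: first cell '.' (not opp) -> no flip
Dir SW: first cell 'B' (not opp) -> no flip
Dir S: opp run (2,4) capped by B -> flip
Dir SE: first cell '.' (not opp) -> no flip

Answer: (2,4)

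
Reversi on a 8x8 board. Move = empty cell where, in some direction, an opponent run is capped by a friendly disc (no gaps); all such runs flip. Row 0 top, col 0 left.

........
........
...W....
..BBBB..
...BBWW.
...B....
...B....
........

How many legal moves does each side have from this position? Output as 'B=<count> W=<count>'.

Answer: B=7 W=5

Derivation:
-- B to move --
(1,2): flips 1 -> legal
(1,3): flips 1 -> legal
(1,4): flips 1 -> legal
(2,2): no bracket -> illegal
(2,4): no bracket -> illegal
(3,6): no bracket -> illegal
(3,7): no bracket -> illegal
(4,7): flips 2 -> legal
(5,4): no bracket -> illegal
(5,5): flips 1 -> legal
(5,6): flips 1 -> legal
(5,7): flips 1 -> legal
B mobility = 7
-- W to move --
(2,1): no bracket -> illegal
(2,2): no bracket -> illegal
(2,4): flips 1 -> legal
(2,5): flips 1 -> legal
(2,6): no bracket -> illegal
(3,1): no bracket -> illegal
(3,6): no bracket -> illegal
(4,1): flips 1 -> legal
(4,2): flips 2 -> legal
(5,2): no bracket -> illegal
(5,4): no bracket -> illegal
(5,5): no bracket -> illegal
(6,2): no bracket -> illegal
(6,4): no bracket -> illegal
(7,2): no bracket -> illegal
(7,3): flips 4 -> legal
(7,4): no bracket -> illegal
W mobility = 5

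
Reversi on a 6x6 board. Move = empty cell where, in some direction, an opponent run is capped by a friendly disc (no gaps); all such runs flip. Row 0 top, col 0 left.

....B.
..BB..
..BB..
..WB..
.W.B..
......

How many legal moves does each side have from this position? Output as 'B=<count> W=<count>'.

-- B to move --
(2,1): flips 1 -> legal
(3,0): no bracket -> illegal
(3,1): flips 1 -> legal
(4,0): no bracket -> illegal
(4,2): flips 1 -> legal
(5,0): flips 2 -> legal
(5,1): no bracket -> illegal
(5,2): no bracket -> illegal
B mobility = 4
-- W to move --
(0,1): no bracket -> illegal
(0,2): flips 2 -> legal
(0,3): no bracket -> illegal
(0,5): no bracket -> illegal
(1,1): no bracket -> illegal
(1,4): flips 1 -> legal
(1,5): no bracket -> illegal
(2,1): no bracket -> illegal
(2,4): no bracket -> illegal
(3,1): no bracket -> illegal
(3,4): flips 1 -> legal
(4,2): no bracket -> illegal
(4,4): no bracket -> illegal
(5,2): no bracket -> illegal
(5,3): no bracket -> illegal
(5,4): flips 1 -> legal
W mobility = 4

Answer: B=4 W=4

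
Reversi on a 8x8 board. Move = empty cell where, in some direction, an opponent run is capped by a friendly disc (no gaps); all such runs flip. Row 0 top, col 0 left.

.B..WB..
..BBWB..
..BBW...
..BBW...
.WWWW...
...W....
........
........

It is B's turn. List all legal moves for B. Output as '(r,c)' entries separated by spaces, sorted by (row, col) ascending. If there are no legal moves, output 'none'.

Answer: (0,3) (2,5) (3,5) (4,5) (5,0) (5,1) (5,2) (5,4) (5,5) (6,3)

Derivation:
(0,3): flips 1 -> legal
(2,5): flips 1 -> legal
(3,0): no bracket -> illegal
(3,1): no bracket -> illegal
(3,5): flips 2 -> legal
(4,0): no bracket -> illegal
(4,5): flips 1 -> legal
(5,0): flips 1 -> legal
(5,1): flips 1 -> legal
(5,2): flips 1 -> legal
(5,4): flips 1 -> legal
(5,5): flips 1 -> legal
(6,2): no bracket -> illegal
(6,3): flips 2 -> legal
(6,4): no bracket -> illegal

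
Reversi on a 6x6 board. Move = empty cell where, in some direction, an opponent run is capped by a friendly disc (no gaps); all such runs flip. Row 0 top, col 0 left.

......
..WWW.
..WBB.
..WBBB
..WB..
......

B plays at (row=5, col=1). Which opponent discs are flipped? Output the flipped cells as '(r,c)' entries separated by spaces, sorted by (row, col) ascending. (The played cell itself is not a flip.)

Answer: (4,2)

Derivation:
Dir NW: first cell '.' (not opp) -> no flip
Dir N: first cell '.' (not opp) -> no flip
Dir NE: opp run (4,2) capped by B -> flip
Dir W: first cell '.' (not opp) -> no flip
Dir E: first cell '.' (not opp) -> no flip
Dir SW: edge -> no flip
Dir S: edge -> no flip
Dir SE: edge -> no flip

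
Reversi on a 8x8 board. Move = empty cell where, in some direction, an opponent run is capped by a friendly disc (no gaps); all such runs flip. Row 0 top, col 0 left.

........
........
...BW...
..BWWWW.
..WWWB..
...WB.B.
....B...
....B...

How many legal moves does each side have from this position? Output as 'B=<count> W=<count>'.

-- B to move --
(1,3): no bracket -> illegal
(1,4): flips 3 -> legal
(1,5): no bracket -> illegal
(2,2): no bracket -> illegal
(2,5): flips 2 -> legal
(2,6): no bracket -> illegal
(2,7): flips 1 -> legal
(3,1): flips 2 -> legal
(3,7): flips 4 -> legal
(4,1): flips 3 -> legal
(4,6): no bracket -> illegal
(4,7): no bracket -> illegal
(5,1): no bracket -> illegal
(5,2): flips 2 -> legal
(5,5): no bracket -> illegal
(6,2): no bracket -> illegal
(6,3): flips 3 -> legal
B mobility = 8
-- W to move --
(1,2): flips 1 -> legal
(1,3): flips 1 -> legal
(1,4): no bracket -> illegal
(2,1): flips 1 -> legal
(2,2): flips 2 -> legal
(3,1): flips 1 -> legal
(4,1): no bracket -> illegal
(4,6): flips 1 -> legal
(4,7): no bracket -> illegal
(5,5): flips 2 -> legal
(5,7): no bracket -> illegal
(6,3): flips 2 -> legal
(6,5): flips 1 -> legal
(6,6): no bracket -> illegal
(6,7): flips 2 -> legal
(7,3): no bracket -> illegal
(7,5): flips 1 -> legal
W mobility = 11

Answer: B=8 W=11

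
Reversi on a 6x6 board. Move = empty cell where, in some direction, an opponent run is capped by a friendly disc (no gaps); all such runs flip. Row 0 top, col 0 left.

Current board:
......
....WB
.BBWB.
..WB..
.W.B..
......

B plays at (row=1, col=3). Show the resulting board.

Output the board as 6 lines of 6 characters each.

Answer: ......
...BBB
.BBBB.
..WB..
.W.B..
......

Derivation:
Place B at (1,3); scan 8 dirs for brackets.
Dir NW: first cell '.' (not opp) -> no flip
Dir N: first cell '.' (not opp) -> no flip
Dir NE: first cell '.' (not opp) -> no flip
Dir W: first cell '.' (not opp) -> no flip
Dir E: opp run (1,4) capped by B -> flip
Dir SW: first cell 'B' (not opp) -> no flip
Dir S: opp run (2,3) capped by B -> flip
Dir SE: first cell 'B' (not opp) -> no flip
All flips: (1,4) (2,3)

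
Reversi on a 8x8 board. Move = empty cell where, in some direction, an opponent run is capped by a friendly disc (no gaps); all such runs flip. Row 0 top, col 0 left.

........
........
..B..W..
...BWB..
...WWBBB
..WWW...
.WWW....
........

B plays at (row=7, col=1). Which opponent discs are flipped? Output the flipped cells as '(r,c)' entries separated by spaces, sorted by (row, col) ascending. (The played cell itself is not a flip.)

Dir NW: first cell '.' (not opp) -> no flip
Dir N: opp run (6,1), next='.' -> no flip
Dir NE: opp run (6,2) (5,3) (4,4) capped by B -> flip
Dir W: first cell '.' (not opp) -> no flip
Dir E: first cell '.' (not opp) -> no flip
Dir SW: edge -> no flip
Dir S: edge -> no flip
Dir SE: edge -> no flip

Answer: (4,4) (5,3) (6,2)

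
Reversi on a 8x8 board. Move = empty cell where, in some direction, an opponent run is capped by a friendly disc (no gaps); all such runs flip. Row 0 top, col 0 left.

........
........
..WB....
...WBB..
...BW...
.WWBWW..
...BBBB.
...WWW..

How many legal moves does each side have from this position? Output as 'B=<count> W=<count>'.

Answer: B=9 W=13

Derivation:
-- B to move --
(1,1): flips 4 -> legal
(1,2): no bracket -> illegal
(1,3): no bracket -> illegal
(2,1): flips 1 -> legal
(2,4): no bracket -> illegal
(3,1): no bracket -> illegal
(3,2): flips 1 -> legal
(4,0): no bracket -> illegal
(4,1): flips 1 -> legal
(4,2): no bracket -> illegal
(4,5): flips 3 -> legal
(4,6): flips 1 -> legal
(5,0): flips 2 -> legal
(5,6): flips 2 -> legal
(6,0): no bracket -> illegal
(6,1): flips 1 -> legal
(6,2): no bracket -> illegal
(7,2): no bracket -> illegal
(7,6): no bracket -> illegal
B mobility = 9
-- W to move --
(1,2): no bracket -> illegal
(1,3): flips 1 -> legal
(1,4): no bracket -> illegal
(2,4): flips 2 -> legal
(2,5): flips 2 -> legal
(2,6): flips 1 -> legal
(3,2): flips 1 -> legal
(3,6): flips 2 -> legal
(4,2): flips 3 -> legal
(4,5): no bracket -> illegal
(4,6): no bracket -> illegal
(5,6): flips 1 -> legal
(5,7): flips 1 -> legal
(6,2): flips 1 -> legal
(6,7): no bracket -> illegal
(7,2): flips 1 -> legal
(7,6): flips 1 -> legal
(7,7): flips 1 -> legal
W mobility = 13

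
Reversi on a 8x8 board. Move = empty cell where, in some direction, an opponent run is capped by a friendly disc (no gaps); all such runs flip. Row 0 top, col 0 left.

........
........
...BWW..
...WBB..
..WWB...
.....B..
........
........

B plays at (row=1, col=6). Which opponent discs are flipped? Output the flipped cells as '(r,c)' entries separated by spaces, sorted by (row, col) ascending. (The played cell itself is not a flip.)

Answer: (2,5)

Derivation:
Dir NW: first cell '.' (not opp) -> no flip
Dir N: first cell '.' (not opp) -> no flip
Dir NE: first cell '.' (not opp) -> no flip
Dir W: first cell '.' (not opp) -> no flip
Dir E: first cell '.' (not opp) -> no flip
Dir SW: opp run (2,5) capped by B -> flip
Dir S: first cell '.' (not opp) -> no flip
Dir SE: first cell '.' (not opp) -> no flip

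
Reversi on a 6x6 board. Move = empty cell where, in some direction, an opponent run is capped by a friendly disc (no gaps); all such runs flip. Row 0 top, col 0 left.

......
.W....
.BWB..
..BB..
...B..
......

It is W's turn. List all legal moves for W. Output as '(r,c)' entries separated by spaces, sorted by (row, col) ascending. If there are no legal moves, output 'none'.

Answer: (2,0) (2,4) (3,1) (4,2) (4,4)

Derivation:
(1,0): no bracket -> illegal
(1,2): no bracket -> illegal
(1,3): no bracket -> illegal
(1,4): no bracket -> illegal
(2,0): flips 1 -> legal
(2,4): flips 1 -> legal
(3,0): no bracket -> illegal
(3,1): flips 1 -> legal
(3,4): no bracket -> illegal
(4,1): no bracket -> illegal
(4,2): flips 1 -> legal
(4,4): flips 1 -> legal
(5,2): no bracket -> illegal
(5,3): no bracket -> illegal
(5,4): no bracket -> illegal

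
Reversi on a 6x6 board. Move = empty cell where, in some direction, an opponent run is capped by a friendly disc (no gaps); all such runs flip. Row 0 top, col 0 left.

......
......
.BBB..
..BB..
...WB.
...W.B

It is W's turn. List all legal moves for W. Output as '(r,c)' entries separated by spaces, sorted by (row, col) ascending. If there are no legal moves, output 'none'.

Answer: (1,0) (1,3) (3,5) (4,5)

Derivation:
(1,0): flips 2 -> legal
(1,1): no bracket -> illegal
(1,2): no bracket -> illegal
(1,3): flips 2 -> legal
(1,4): no bracket -> illegal
(2,0): no bracket -> illegal
(2,4): no bracket -> illegal
(3,0): no bracket -> illegal
(3,1): no bracket -> illegal
(3,4): no bracket -> illegal
(3,5): flips 1 -> legal
(4,1): no bracket -> illegal
(4,2): no bracket -> illegal
(4,5): flips 1 -> legal
(5,4): no bracket -> illegal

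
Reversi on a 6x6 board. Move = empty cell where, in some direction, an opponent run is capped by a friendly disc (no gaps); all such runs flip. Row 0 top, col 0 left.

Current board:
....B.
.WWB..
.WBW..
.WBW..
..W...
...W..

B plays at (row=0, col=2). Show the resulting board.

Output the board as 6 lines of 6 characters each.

Answer: ..B.B.
.WBB..
.WBW..
.WBW..
..W...
...W..

Derivation:
Place B at (0,2); scan 8 dirs for brackets.
Dir NW: edge -> no flip
Dir N: edge -> no flip
Dir NE: edge -> no flip
Dir W: first cell '.' (not opp) -> no flip
Dir E: first cell '.' (not opp) -> no flip
Dir SW: opp run (1,1), next='.' -> no flip
Dir S: opp run (1,2) capped by B -> flip
Dir SE: first cell 'B' (not opp) -> no flip
All flips: (1,2)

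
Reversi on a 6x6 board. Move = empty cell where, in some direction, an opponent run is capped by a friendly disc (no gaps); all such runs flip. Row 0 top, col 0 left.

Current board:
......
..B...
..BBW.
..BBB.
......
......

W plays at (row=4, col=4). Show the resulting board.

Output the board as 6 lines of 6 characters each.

Place W at (4,4); scan 8 dirs for brackets.
Dir NW: opp run (3,3) (2,2), next='.' -> no flip
Dir N: opp run (3,4) capped by W -> flip
Dir NE: first cell '.' (not opp) -> no flip
Dir W: first cell '.' (not opp) -> no flip
Dir E: first cell '.' (not opp) -> no flip
Dir SW: first cell '.' (not opp) -> no flip
Dir S: first cell '.' (not opp) -> no flip
Dir SE: first cell '.' (not opp) -> no flip
All flips: (3,4)

Answer: ......
..B...
..BBW.
..BBW.
....W.
......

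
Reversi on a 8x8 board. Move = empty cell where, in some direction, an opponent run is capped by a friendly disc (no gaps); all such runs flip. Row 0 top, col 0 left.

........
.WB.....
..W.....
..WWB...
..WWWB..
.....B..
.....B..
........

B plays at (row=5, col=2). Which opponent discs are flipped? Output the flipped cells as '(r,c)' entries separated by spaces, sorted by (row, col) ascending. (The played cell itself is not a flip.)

Answer: (2,2) (3,2) (4,2) (4,3)

Derivation:
Dir NW: first cell '.' (not opp) -> no flip
Dir N: opp run (4,2) (3,2) (2,2) capped by B -> flip
Dir NE: opp run (4,3) capped by B -> flip
Dir W: first cell '.' (not opp) -> no flip
Dir E: first cell '.' (not opp) -> no flip
Dir SW: first cell '.' (not opp) -> no flip
Dir S: first cell '.' (not opp) -> no flip
Dir SE: first cell '.' (not opp) -> no flip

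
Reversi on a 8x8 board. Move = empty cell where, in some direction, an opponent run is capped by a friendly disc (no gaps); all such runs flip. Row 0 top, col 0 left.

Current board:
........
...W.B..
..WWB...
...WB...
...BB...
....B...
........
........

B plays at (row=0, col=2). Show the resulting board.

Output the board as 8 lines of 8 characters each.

Place B at (0,2); scan 8 dirs for brackets.
Dir NW: edge -> no flip
Dir N: edge -> no flip
Dir NE: edge -> no flip
Dir W: first cell '.' (not opp) -> no flip
Dir E: first cell '.' (not opp) -> no flip
Dir SW: first cell '.' (not opp) -> no flip
Dir S: first cell '.' (not opp) -> no flip
Dir SE: opp run (1,3) capped by B -> flip
All flips: (1,3)

Answer: ..B.....
...B.B..
..WWB...
...WB...
...BB...
....B...
........
........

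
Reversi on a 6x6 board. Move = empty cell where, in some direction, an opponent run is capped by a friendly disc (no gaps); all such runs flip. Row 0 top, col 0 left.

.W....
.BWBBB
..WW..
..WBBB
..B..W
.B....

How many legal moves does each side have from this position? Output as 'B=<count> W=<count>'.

Answer: B=4 W=10

Derivation:
-- B to move --
(0,0): no bracket -> illegal
(0,2): flips 3 -> legal
(0,3): no bracket -> illegal
(1,0): no bracket -> illegal
(2,1): no bracket -> illegal
(2,4): no bracket -> illegal
(3,1): flips 2 -> legal
(4,1): flips 2 -> legal
(4,3): no bracket -> illegal
(4,4): no bracket -> illegal
(5,4): no bracket -> illegal
(5,5): flips 1 -> legal
B mobility = 4
-- W to move --
(0,0): flips 1 -> legal
(0,2): no bracket -> illegal
(0,3): flips 1 -> legal
(0,4): flips 1 -> legal
(0,5): flips 1 -> legal
(1,0): flips 1 -> legal
(2,0): no bracket -> illegal
(2,1): flips 1 -> legal
(2,4): no bracket -> illegal
(2,5): flips 1 -> legal
(3,1): no bracket -> illegal
(4,0): no bracket -> illegal
(4,1): no bracket -> illegal
(4,3): flips 1 -> legal
(4,4): flips 1 -> legal
(5,0): no bracket -> illegal
(5,2): flips 1 -> legal
(5,3): no bracket -> illegal
W mobility = 10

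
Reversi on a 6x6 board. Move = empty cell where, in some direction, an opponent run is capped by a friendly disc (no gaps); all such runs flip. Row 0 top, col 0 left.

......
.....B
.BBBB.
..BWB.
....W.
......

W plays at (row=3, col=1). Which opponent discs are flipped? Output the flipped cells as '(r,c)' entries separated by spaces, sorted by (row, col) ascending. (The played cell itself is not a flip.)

Dir NW: first cell '.' (not opp) -> no flip
Dir N: opp run (2,1), next='.' -> no flip
Dir NE: opp run (2,2), next='.' -> no flip
Dir W: first cell '.' (not opp) -> no flip
Dir E: opp run (3,2) capped by W -> flip
Dir SW: first cell '.' (not opp) -> no flip
Dir S: first cell '.' (not opp) -> no flip
Dir SE: first cell '.' (not opp) -> no flip

Answer: (3,2)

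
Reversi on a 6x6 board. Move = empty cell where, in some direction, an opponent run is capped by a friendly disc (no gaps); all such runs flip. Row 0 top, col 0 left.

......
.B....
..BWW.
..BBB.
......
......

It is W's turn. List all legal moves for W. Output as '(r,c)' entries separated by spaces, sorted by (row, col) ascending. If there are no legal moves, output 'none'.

Answer: (2,1) (4,1) (4,2) (4,3) (4,4) (4,5)

Derivation:
(0,0): no bracket -> illegal
(0,1): no bracket -> illegal
(0,2): no bracket -> illegal
(1,0): no bracket -> illegal
(1,2): no bracket -> illegal
(1,3): no bracket -> illegal
(2,0): no bracket -> illegal
(2,1): flips 1 -> legal
(2,5): no bracket -> illegal
(3,1): no bracket -> illegal
(3,5): no bracket -> illegal
(4,1): flips 1 -> legal
(4,2): flips 1 -> legal
(4,3): flips 1 -> legal
(4,4): flips 1 -> legal
(4,5): flips 1 -> legal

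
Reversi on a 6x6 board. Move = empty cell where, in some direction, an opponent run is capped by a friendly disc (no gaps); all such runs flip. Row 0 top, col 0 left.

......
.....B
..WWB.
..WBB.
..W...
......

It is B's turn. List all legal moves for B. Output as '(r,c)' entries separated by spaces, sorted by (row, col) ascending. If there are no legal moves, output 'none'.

(1,1): flips 1 -> legal
(1,2): flips 1 -> legal
(1,3): flips 1 -> legal
(1,4): no bracket -> illegal
(2,1): flips 2 -> legal
(3,1): flips 1 -> legal
(4,1): no bracket -> illegal
(4,3): no bracket -> illegal
(5,1): flips 1 -> legal
(5,2): no bracket -> illegal
(5,3): no bracket -> illegal

Answer: (1,1) (1,2) (1,3) (2,1) (3,1) (5,1)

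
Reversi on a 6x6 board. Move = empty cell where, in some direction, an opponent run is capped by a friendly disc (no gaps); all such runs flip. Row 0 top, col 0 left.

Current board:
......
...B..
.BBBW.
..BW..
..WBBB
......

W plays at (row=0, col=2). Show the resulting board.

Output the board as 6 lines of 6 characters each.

Place W at (0,2); scan 8 dirs for brackets.
Dir NW: edge -> no flip
Dir N: edge -> no flip
Dir NE: edge -> no flip
Dir W: first cell '.' (not opp) -> no flip
Dir E: first cell '.' (not opp) -> no flip
Dir SW: first cell '.' (not opp) -> no flip
Dir S: first cell '.' (not opp) -> no flip
Dir SE: opp run (1,3) capped by W -> flip
All flips: (1,3)

Answer: ..W...
...W..
.BBBW.
..BW..
..WBBB
......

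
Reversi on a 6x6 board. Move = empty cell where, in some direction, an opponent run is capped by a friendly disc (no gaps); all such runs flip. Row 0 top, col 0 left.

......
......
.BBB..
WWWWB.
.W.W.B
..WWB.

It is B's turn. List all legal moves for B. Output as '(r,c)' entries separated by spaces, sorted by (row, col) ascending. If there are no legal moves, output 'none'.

(2,0): no bracket -> illegal
(2,4): no bracket -> illegal
(4,0): flips 1 -> legal
(4,2): flips 1 -> legal
(4,4): flips 1 -> legal
(5,0): flips 2 -> legal
(5,1): flips 4 -> legal

Answer: (4,0) (4,2) (4,4) (5,0) (5,1)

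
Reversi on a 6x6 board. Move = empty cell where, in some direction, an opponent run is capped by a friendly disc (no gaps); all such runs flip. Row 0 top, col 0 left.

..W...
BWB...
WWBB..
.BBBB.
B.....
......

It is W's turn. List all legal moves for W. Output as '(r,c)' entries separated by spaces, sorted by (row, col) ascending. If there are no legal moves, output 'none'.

Answer: (0,0) (0,3) (1,3) (2,4) (4,1) (4,2) (4,3) (4,4)

Derivation:
(0,0): flips 1 -> legal
(0,1): no bracket -> illegal
(0,3): flips 1 -> legal
(1,3): flips 1 -> legal
(1,4): no bracket -> illegal
(2,4): flips 2 -> legal
(2,5): no bracket -> illegal
(3,0): no bracket -> illegal
(3,5): no bracket -> illegal
(4,1): flips 1 -> legal
(4,2): flips 4 -> legal
(4,3): flips 1 -> legal
(4,4): flips 2 -> legal
(4,5): no bracket -> illegal
(5,0): no bracket -> illegal
(5,1): no bracket -> illegal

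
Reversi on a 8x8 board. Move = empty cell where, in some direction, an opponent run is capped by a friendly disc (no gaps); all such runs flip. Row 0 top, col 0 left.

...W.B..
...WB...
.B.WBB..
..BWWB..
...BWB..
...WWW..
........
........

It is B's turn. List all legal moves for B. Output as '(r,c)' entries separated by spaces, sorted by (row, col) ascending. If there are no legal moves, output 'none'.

(0,2): flips 1 -> legal
(0,4): no bracket -> illegal
(1,2): flips 3 -> legal
(2,2): flips 1 -> legal
(4,2): flips 1 -> legal
(4,6): no bracket -> illegal
(5,2): no bracket -> illegal
(5,6): no bracket -> illegal
(6,2): flips 2 -> legal
(6,3): flips 2 -> legal
(6,4): flips 3 -> legal
(6,5): flips 2 -> legal
(6,6): no bracket -> illegal

Answer: (0,2) (1,2) (2,2) (4,2) (6,2) (6,3) (6,4) (6,5)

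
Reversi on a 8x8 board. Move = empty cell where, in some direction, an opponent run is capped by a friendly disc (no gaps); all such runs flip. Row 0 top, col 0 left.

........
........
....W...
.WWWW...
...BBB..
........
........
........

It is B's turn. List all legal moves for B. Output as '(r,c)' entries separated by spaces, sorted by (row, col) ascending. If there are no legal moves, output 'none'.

(1,3): no bracket -> illegal
(1,4): flips 2 -> legal
(1,5): no bracket -> illegal
(2,0): no bracket -> illegal
(2,1): flips 1 -> legal
(2,2): flips 1 -> legal
(2,3): flips 2 -> legal
(2,5): flips 1 -> legal
(3,0): no bracket -> illegal
(3,5): no bracket -> illegal
(4,0): no bracket -> illegal
(4,1): no bracket -> illegal
(4,2): no bracket -> illegal

Answer: (1,4) (2,1) (2,2) (2,3) (2,5)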